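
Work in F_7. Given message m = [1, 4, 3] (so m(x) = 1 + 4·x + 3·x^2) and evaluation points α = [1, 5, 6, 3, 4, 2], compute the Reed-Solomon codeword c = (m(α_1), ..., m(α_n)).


c = [1, 5, 0, 5, 2, 0]

Message polynomial: m(x) = 1 + 4·x + 3·x^2 (mod 7).
For each evaluation point α_i, compute m(α_i) mod 7:
  α_1 = 1: Horner steps 3 → 0 → 1, so m(1) = 1.
  α_2 = 5: Horner steps 3 → 5 → 5, so m(5) = 5.
  α_3 = 6: Horner steps 3 → 1 → 0, so m(6) = 0.
  α_4 = 3: Horner steps 3 → 6 → 5, so m(3) = 5.
  α_5 = 4: Horner steps 3 → 2 → 2, so m(4) = 2.
  α_6 = 2: Horner steps 3 → 3 → 0, so m(2) = 0.
Codeword c = [1, 5, 0, 5, 2, 0] ∈ F_7^6.


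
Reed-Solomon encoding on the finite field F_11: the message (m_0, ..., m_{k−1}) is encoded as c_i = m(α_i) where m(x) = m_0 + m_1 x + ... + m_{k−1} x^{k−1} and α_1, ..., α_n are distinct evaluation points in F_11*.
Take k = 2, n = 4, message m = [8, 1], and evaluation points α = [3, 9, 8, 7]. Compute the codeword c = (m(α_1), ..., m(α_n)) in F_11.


c = [0, 6, 5, 4]

Message polynomial: m(x) = 8 + 1·x (mod 11).
For each evaluation point α_i, compute m(α_i) mod 11:
  α_1 = 3: Horner steps 1 → 0, so m(3) = 0.
  α_2 = 9: Horner steps 1 → 6, so m(9) = 6.
  α_3 = 8: Horner steps 1 → 5, so m(8) = 5.
  α_4 = 7: Horner steps 1 → 4, so m(7) = 4.
Codeword c = [0, 6, 5, 4] ∈ F_11^4.


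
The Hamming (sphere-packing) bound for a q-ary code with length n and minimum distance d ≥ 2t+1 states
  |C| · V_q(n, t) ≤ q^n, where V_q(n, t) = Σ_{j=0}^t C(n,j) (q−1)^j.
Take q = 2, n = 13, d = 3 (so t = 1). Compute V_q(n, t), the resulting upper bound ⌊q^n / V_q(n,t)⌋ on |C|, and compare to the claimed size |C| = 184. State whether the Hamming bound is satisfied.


V_q(n, t) = 14, q^n = 8192, Hamming bound = 585, |C| = 184 ≤ bound (satisfied).

Step 1: Compute V_q(n, t) = Σ_{j=0}^1 C(n, j) (q−1)^j.
  j = 0: C(13,0)·(1)^0 = 1·1 = 1.
  j = 1: C(13,1)·(1)^1 = 13·1 = 13.
  V_q(n, t) = 1 + 13 = 14.
Step 2: q^n = 2^13 = 8192.
Step 3: Hamming bound ⌊q^n / V_q(n,t)⌋ = ⌊8192/14⌋ = 585.
Step 4: Compare |C| = 184 to 585: satisfied.
The claimed |C| lies below the Hamming bound.


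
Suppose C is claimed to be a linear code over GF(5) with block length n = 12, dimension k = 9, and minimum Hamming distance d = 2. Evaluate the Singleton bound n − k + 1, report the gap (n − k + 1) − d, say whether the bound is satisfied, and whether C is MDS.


Singleton RHS = n − k + 1 = 4, slack = 2, bound satisfied, not MDS.

Singleton bound: d ≤ n − k + 1.
Here n = 12, k = 9, so n − k + 1 = 4.
Given d = 2, check d ≤ 4: YES.
Slack = (n − k + 1) − d = 2.
The code is NOT MDS (slack = 2 > 0).
Description: the claimed parameters are [12, 9, 2]_5; such a code would be non-MDS.


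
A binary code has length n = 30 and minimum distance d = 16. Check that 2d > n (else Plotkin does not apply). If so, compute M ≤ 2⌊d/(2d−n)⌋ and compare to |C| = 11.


Plotkin bound M ≤ 16; given |C| = 11 ≤ bound (satisfied).

Check applicability: 2d = 32, n = 30.
2d − n = 2 > 0, so Plotkin applies.
Compute d/(2d−n) = 16/2 ≈ 8.0000.
⌊d/(2d−n)⌋ = 8.
Plotkin bound: M ≤ 2·8 = 16.
Given |C| = 11, check: satisfied.
This |C| is below the Plotkin bound.


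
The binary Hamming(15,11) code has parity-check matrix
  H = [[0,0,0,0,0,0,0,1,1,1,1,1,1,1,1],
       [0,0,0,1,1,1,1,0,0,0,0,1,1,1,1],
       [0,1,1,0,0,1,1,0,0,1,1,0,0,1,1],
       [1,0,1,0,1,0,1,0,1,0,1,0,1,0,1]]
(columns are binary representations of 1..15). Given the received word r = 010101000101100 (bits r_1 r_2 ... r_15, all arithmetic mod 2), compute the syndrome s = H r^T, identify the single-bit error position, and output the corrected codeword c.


s = (1, 0, 1, 1)^T, error position = 11, corrected codeword c = 010101000111100

Compute s = H r^T mod 2 one row at a time:
  s_1 = 0 + 0 + 1 + 0 + 1 + 1 + 0 + 0 = 3 ≡ 1 (mod 2).
  s_2 = 1 + 0 + 1 + 0 + 1 + 1 + 0 + 0 = 4 ≡ 0 (mod 2).
  s_3 = 1 + 0 + 1 + 0 + 1 + 0 + 0 + 0 = 3 ≡ 1 (mod 2).
  s_4 = 0 + 0 + 0 + 0 + 0 + 0 + 1 + 0 = 1 ≡ 1 (mod 2).
s = (1, 0, 1, 1)^T — this equals column 11 of H (binary 1011), so error is at position 11.
Correct: flip bit 11 of r = 010101000101100 to get c = 010101000111100.


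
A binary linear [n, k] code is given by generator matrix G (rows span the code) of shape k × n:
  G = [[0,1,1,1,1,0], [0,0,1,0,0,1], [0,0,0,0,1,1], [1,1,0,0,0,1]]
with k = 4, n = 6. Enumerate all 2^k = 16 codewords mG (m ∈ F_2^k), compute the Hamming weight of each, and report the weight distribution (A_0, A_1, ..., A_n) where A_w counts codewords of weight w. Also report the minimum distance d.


Weight distribution: A_0 = 1, A_2 = 4, A_3 = 6, A_4 = 3, A_5 = 2. Minimum distance d = 2.

Enumerate all 2^4 = 16 messages m ∈ F_2^4.
For each, compute codeword c = mG in F_2^6, then tally its weight.
  m = 0000 → c = 000000, weight = 0.
  m = 1000 → c = 011110, weight = 4.
  m = 0100 → c = 001001, weight = 2.
  m = 1100 → c = 010111, weight = 4.
  m = 0010 → c = 000011, weight = 2.
  m = 1010 → c = 011101, weight = 4.
  m = 0110 → c = 001010, weight = 2.
  m = 1110 → c = 010100, weight = 2.
  m = 0001 → c = 110001, weight = 3.
  m = 1001 → c = 101111, weight = 5.
  m = 0101 → c = 111000, weight = 3.
  m = 1101 → c = 100110, weight = 3.
  m = 0011 → c = 110010, weight = 3.
  m = 1011 → c = 101100, weight = 3.
  m = 0111 → c = 111011, weight = 5.
  m = 1111 → c = 100101, weight = 3.
Tally weights:
  weight 0: 1 codewords.
  weight 2: 4 codewords.
  weight 3: 6 codewords.
  weight 4: 3 codewords.
  weight 5: 2 codewords.
Minimum distance d = smallest w > 0 with A_w > 0 = 2.
Sanity: Σ A_w = 16 = 2^4 = 16 ✓.


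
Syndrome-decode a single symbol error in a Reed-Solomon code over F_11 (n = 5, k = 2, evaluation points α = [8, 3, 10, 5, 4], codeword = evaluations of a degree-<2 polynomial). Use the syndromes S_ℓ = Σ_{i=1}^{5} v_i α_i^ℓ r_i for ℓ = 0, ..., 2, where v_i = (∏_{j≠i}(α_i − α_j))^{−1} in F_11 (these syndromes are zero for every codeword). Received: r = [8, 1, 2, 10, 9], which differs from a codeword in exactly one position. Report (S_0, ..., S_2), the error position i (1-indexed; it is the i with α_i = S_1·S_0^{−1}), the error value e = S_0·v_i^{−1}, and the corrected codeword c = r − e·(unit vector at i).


S = (6, 8, 7), error at position 4, error magnitude e = 4, c = [8, 1, 2, 6, 9].

Step 1: column multipliers v_i = (∏_{j≠i}(α_i − α_j))^{−1} mod 11.
  i = 1 (α = 8): (8−3)(8−10)(8−5)(8−4) = 5·(−2)·3·4 = −120 ≡ 1, so v_1 = 1^{−1} = 1 (mod 11).
  i = 2 (α = 3): (3−8)(3−10)(3−5)(3−4) = (−5)·(−7)·(−2)·(−1) = 70 ≡ 4, so v_2 = 4^{−1} = 3 (mod 11).
  i = 3 (α = 10): (10−8)(10−3)(10−5)(10−4) = 2·7·5·6 = 420 ≡ 2, so v_3 = 2^{−1} = 6 (mod 11).
  i = 4 (α = 5): (5−8)(5−3)(5−10)(5−4) = (−3)·2·(−5)·1 = 30 ≡ 8, so v_4 = 8^{−1} = 7 (mod 11).
  i = 5 (α = 4): (4−8)(4−3)(4−10)(4−5) = (−4)·1·(−6)·(−1) = −24 ≡ 9, so v_5 = 9^{−1} = 5 (mod 11).
  v = [1, 3, 6, 7, 5].
Step 2: syndromes of r = [8, 1, 2, 10, 9] (all sums mod 11).
  S_0 = Σ v_i r_i = 1·8 + 3·1 + 6·2 + 7·10 + 5·9 = 138 ≡ 6.
  S_1 = Σ v_i α_i r_i = 1·8·8 + 3·3·1 + 6·10·2 + 7·5·10 + 5·4·9 = 723 ≡ 8.
  α_i^2 mod 11 = [9, 9, 1, 3, 5].
  S_2 = Σ v_i α_i^2 r_i = 1·9·8 + 3·9·1 + 6·1·2 + 7·3·10 + 5·5·9 = 546 ≡ 7.
  S = (6, 8, 7) ≠ 0, so r is not a codeword (an error is present).
Step 3: locate the error. For a single error e at position i, S_ℓ = v_i·e·α_i^ℓ, so α_err = S_1/S_0.
  S_0^{−1} = 6^{−1} = 2 (mod 11), so α_err = 8·2 = 16 ≡ 5 = α_4. Error position i = 4.
  Consistency check: S_2/S_1 = 7·7 = 49 ≡ 5 = α_err ✓ (single-error assumption holds).
Step 4: error magnitude e = S_0/v_4 = S_0·∏_{j≠4}(α_4 − α_j) = 6·8 = 48 ≡ 4 (mod 11).
Step 5: correct position 4: c_4 = r_4 − e = 10 − 4 ≡ 6 (mod 11). Hence c = [8, 1, 2, 6, 9].
  Check: interpolating c through the α_i gives m(x) = 10 + 8·x (degree < 2) with m(α_i) = c_i for every i, so c is indeed a codeword.


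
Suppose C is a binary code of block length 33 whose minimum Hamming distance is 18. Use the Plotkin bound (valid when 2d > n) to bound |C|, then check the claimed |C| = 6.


Plotkin bound M ≤ 12; given |C| = 6 ≤ bound (satisfied).

Check applicability: 2d = 36, n = 33.
2d − n = 3 > 0, so Plotkin applies.
Compute d/(2d−n) = 18/3 ≈ 6.0000.
⌊d/(2d−n)⌋ = 6.
Plotkin bound: M ≤ 2·6 = 12.
Given |C| = 6, check: satisfied.
This |C| is below the Plotkin bound.


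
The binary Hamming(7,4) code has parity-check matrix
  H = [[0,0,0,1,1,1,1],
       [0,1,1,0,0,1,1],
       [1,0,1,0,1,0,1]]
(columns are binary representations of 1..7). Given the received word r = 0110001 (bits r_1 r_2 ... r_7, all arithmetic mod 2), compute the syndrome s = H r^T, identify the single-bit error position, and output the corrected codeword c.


s = (1, 1, 0)^T, error position = 6, corrected codeword c = 0110011

Compute s = H r^T mod 2 one row at a time:
  s_1 = 0 + 0 + 0 + 1 = 1 ≡ 1 (mod 2).
  s_2 = 1 + 1 + 0 + 1 = 3 ≡ 1 (mod 2).
  s_3 = 0 + 1 + 0 + 1 = 2 ≡ 0 (mod 2).
s = (1, 1, 0)^T — this equals column 6 of H (binary 110), so error is at position 6.
Correct: flip bit 6 of r = 0110001 to get c = 0110011.


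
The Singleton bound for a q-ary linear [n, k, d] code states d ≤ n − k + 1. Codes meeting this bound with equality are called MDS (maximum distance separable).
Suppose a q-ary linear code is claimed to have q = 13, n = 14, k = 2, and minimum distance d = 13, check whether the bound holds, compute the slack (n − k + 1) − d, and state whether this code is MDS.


Singleton RHS = n − k + 1 = 13, slack = 0, bound satisfied, MDS.

Singleton bound: d ≤ n − k + 1.
Here n = 14, k = 2, so n − k + 1 = 13.
Given d = 13, check d ≤ 13: YES.
Slack = (n − k + 1) − d = 0.
The code is MDS (slack = 0).
Description: the claimed parameters are [14, 2, 13]_13; such a code would be MDS (meets Singleton bound).


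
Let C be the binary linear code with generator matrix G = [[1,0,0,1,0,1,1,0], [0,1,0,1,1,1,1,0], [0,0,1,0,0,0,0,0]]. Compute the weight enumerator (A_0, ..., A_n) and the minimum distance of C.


Weight distribution: A_0 = 1, A_1 = 1, A_3 = 1, A_4 = 2, A_5 = 2, A_6 = 1. Minimum distance d = 1.

Enumerate all 2^3 = 8 messages m ∈ F_2^3.
For each, compute codeword c = mG in F_2^8, then tally its weight.
  m = 000 → c = 00000000, weight = 0.
  m = 100 → c = 10010110, weight = 4.
  m = 010 → c = 01011110, weight = 5.
  m = 110 → c = 11001000, weight = 3.
  m = 001 → c = 00100000, weight = 1.
  m = 101 → c = 10110110, weight = 5.
  m = 011 → c = 01111110, weight = 6.
  m = 111 → c = 11101000, weight = 4.
Tally weights:
  weight 0: 1 codewords.
  weight 1: 1 codewords.
  weight 3: 1 codewords.
  weight 4: 2 codewords.
  weight 5: 2 codewords.
  weight 6: 1 codewords.
Minimum distance d = smallest w > 0 with A_w > 0 = 1.
Sanity: Σ A_w = 8 = 2^3 = 8 ✓.


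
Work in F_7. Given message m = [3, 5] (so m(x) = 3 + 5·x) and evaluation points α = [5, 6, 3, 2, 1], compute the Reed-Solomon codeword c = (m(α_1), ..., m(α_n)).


c = [0, 5, 4, 6, 1]

Message polynomial: m(x) = 3 + 5·x (mod 7).
For each evaluation point α_i, compute m(α_i) mod 7:
  α_1 = 5: Horner steps 5 → 0, so m(5) = 0.
  α_2 = 6: Horner steps 5 → 5, so m(6) = 5.
  α_3 = 3: Horner steps 5 → 4, so m(3) = 4.
  α_4 = 2: Horner steps 5 → 6, so m(2) = 6.
  α_5 = 1: Horner steps 5 → 1, so m(1) = 1.
Codeword c = [0, 5, 4, 6, 1] ∈ F_7^5.


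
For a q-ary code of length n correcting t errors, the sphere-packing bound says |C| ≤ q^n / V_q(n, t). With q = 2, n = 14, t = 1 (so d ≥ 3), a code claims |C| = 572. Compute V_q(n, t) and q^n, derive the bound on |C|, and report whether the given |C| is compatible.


V_q(n, t) = 15, q^n = 16384, Hamming bound = 1092, |C| = 572 ≤ bound (satisfied).

Step 1: Compute V_q(n, t) = Σ_{j=0}^1 C(n, j) (q−1)^j.
  j = 0: C(14,0)·(1)^0 = 1·1 = 1.
  j = 1: C(14,1)·(1)^1 = 14·1 = 14.
  V_q(n, t) = 1 + 14 = 15.
Step 2: q^n = 2^14 = 16384.
Step 3: Hamming bound ⌊q^n / V_q(n,t)⌋ = ⌊16384/15⌋ = 1092.
Step 4: Compare |C| = 572 to 1092: satisfied.
The claimed |C| lies below the Hamming bound.


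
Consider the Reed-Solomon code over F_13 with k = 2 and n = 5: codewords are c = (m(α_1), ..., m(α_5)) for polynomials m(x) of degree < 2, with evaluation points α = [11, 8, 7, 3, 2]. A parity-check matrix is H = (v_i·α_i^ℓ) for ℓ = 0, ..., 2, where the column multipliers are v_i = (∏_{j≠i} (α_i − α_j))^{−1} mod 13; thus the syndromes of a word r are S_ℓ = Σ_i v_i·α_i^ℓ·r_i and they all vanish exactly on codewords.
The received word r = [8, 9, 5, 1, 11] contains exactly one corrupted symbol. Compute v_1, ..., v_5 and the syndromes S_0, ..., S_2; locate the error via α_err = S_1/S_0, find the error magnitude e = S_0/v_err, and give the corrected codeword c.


S = (10, 4, 12), error at position 4, error magnitude e = 12, c = [8, 9, 5, 2, 11].

Step 1: column multipliers v_i = (∏_{j≠i}(α_i − α_j))^{−1} mod 13.
  i = 1 (α = 11): (11−8)(11−7)(11−3)(11−2) = 3·4·8·9 = 864 ≡ 6, so v_1 = 6^{−1} = 11 (mod 13).
  i = 2 (α = 8): (8−11)(8−7)(8−3)(8−2) = (−3)·1·5·6 = −90 ≡ 1, so v_2 = 1^{−1} = 1 (mod 13).
  i = 3 (α = 7): (7−11)(7−8)(7−3)(7−2) = (−4)·(−1)·4·5 = 80 ≡ 2, so v_3 = 2^{−1} = 7 (mod 13).
  i = 4 (α = 3): (3−11)(3−8)(3−7)(3−2) = (−8)·(−5)·(−4)·1 = −160 ≡ 9, so v_4 = 9^{−1} = 3 (mod 13).
  i = 5 (α = 2): (2−11)(2−8)(2−7)(2−3) = (−9)·(−6)·(−5)·(−1) = 270 ≡ 10, so v_5 = 10^{−1} = 4 (mod 13).
  v = [11, 1, 7, 3, 4].
Step 2: syndromes of r = [8, 9, 5, 1, 11] (all sums mod 13).
  S_0 = Σ v_i r_i = 11·8 + 1·9 + 7·5 + 3·1 + 4·11 = 179 ≡ 10.
  S_1 = Σ v_i α_i r_i = 11·11·8 + 1·8·9 + 7·7·5 + 3·3·1 + 4·2·11 = 1382 ≡ 4.
  α_i^2 mod 13 = [4, 12, 10, 9, 4].
  S_2 = Σ v_i α_i^2 r_i = 11·4·8 + 1·12·9 + 7·10·5 + 3·9·1 + 4·4·11 = 1013 ≡ 12.
  S = (10, 4, 12) ≠ 0, so r is not a codeword (an error is present).
Step 3: locate the error. For a single error e at position i, S_ℓ = v_i·e·α_i^ℓ, so α_err = S_1/S_0.
  S_0^{−1} = 10^{−1} = 4 (mod 13), so α_err = 4·4 = 16 ≡ 3 = α_4. Error position i = 4.
  Consistency check: S_2/S_1 = 12·10 = 120 ≡ 3 = α_err ✓ (single-error assumption holds).
Step 4: error magnitude e = S_0/v_4 = S_0·∏_{j≠4}(α_4 − α_j) = 10·9 = 90 ≡ 12 (mod 13).
Step 5: correct position 4: c_4 = r_4 − e = 1 − 12 ≡ 2 (mod 13). Hence c = [8, 9, 5, 2, 11].
  Check: interpolating c through the α_i gives m(x) = 3 + 4·x (degree < 2) with m(α_i) = c_i for every i, so c is indeed a codeword.


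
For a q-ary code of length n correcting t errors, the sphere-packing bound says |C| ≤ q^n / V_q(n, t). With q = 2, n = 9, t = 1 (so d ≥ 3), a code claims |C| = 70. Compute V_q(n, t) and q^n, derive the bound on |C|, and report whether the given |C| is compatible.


V_q(n, t) = 10, q^n = 512, Hamming bound = 51, |C| = 70 > bound (violated).

Step 1: Compute V_q(n, t) = Σ_{j=0}^1 C(n, j) (q−1)^j.
  j = 0: C(9,0)·(1)^0 = 1·1 = 1.
  j = 1: C(9,1)·(1)^1 = 9·1 = 9.
  V_q(n, t) = 1 + 9 = 10.
Step 2: q^n = 2^9 = 512.
Step 3: Hamming bound ⌊q^n / V_q(n,t)⌋ = ⌊512/10⌋ = 51.
Step 4: Compare |C| = 70 to 51: violated.
The claimed |C| lies above the Hamming bound, so no 2-ary code of length 9 with d ≥ 3 can have 70 codewords.


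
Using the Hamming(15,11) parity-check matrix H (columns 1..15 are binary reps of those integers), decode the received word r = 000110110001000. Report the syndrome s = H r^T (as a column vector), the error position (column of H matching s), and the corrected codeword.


s = (0, 0, 1, 0)^T, error position = 2, corrected codeword c = 010110110001000

Compute s = H r^T mod 2 one row at a time:
  s_1 = 1 + 0 + 0 + 0 + 1 + 0 + 0 + 0 = 2 ≡ 0 (mod 2).
  s_2 = 1 + 1 + 0 + 1 + 1 + 0 + 0 + 0 = 4 ≡ 0 (mod 2).
  s_3 = 0 + 0 + 0 + 1 + 0 + 0 + 0 + 0 = 1 ≡ 1 (mod 2).
  s_4 = 0 + 0 + 1 + 1 + 0 + 0 + 0 + 0 = 2 ≡ 0 (mod 2).
s = (0, 0, 1, 0)^T — this equals column 2 of H (binary 0010), so error is at position 2.
Correct: flip bit 2 of r = 000110110001000 to get c = 010110110001000.


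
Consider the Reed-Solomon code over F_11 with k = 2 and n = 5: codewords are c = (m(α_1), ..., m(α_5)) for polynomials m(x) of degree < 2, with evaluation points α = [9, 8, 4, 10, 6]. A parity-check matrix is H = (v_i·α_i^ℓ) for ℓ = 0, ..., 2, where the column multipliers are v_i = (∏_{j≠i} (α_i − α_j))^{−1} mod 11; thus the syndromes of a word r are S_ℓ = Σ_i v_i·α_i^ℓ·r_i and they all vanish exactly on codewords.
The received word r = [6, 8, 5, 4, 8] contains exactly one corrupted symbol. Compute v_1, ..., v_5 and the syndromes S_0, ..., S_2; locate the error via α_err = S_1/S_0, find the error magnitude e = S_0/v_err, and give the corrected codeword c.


S = (1, 6, 3), error at position 5, error magnitude e = 7, c = [6, 8, 5, 4, 1].

Step 1: column multipliers v_i = (∏_{j≠i}(α_i − α_j))^{−1} mod 11.
  i = 1 (α = 9): (9−8)(9−4)(9−10)(9−6) = 1·5·(−1)·3 = −15 ≡ 7, so v_1 = 7^{−1} = 8 (mod 11).
  i = 2 (α = 8): (8−9)(8−4)(8−10)(8−6) = (−1)·4·(−2)·2 = 16 ≡ 5, so v_2 = 5^{−1} = 9 (mod 11).
  i = 3 (α = 4): (4−9)(4−8)(4−10)(4−6) = (−5)·(−4)·(−6)·(−2) = 240 ≡ 9, so v_3 = 9^{−1} = 5 (mod 11).
  i = 4 (α = 10): (10−9)(10−8)(10−4)(10−6) = 1·2·6·4 = 48 ≡ 4, so v_4 = 4^{−1} = 3 (mod 11).
  i = 5 (α = 6): (6−9)(6−8)(6−4)(6−10) = (−3)·(−2)·2·(−4) = −48 ≡ 7, so v_5 = 7^{−1} = 8 (mod 11).
  v = [8, 9, 5, 3, 8].
Step 2: syndromes of r = [6, 8, 5, 4, 8] (all sums mod 11).
  S_0 = Σ v_i r_i = 8·6 + 9·8 + 5·5 + 3·4 + 8·8 = 221 ≡ 1.
  S_1 = Σ v_i α_i r_i = 8·9·6 + 9·8·8 + 5·4·5 + 3·10·4 + 8·6·8 = 1612 ≡ 6.
  α_i^2 mod 11 = [4, 9, 5, 1, 3].
  S_2 = Σ v_i α_i^2 r_i = 8·4·6 + 9·9·8 + 5·5·5 + 3·1·4 + 8·3·8 = 1169 ≡ 3.
  S = (1, 6, 3) ≠ 0, so r is not a codeword (an error is present).
Step 3: locate the error. For a single error e at position i, S_ℓ = v_i·e·α_i^ℓ, so α_err = S_1/S_0.
  S_0^{−1} = 1^{−1} = 1 (mod 11), so α_err = 6·1 = 6 ≡ 6 = α_5. Error position i = 5.
  Consistency check: S_2/S_1 = 3·2 = 6 ≡ 6 = α_err ✓ (single-error assumption holds).
Step 4: error magnitude e = S_0/v_5 = S_0·∏_{j≠5}(α_5 − α_j) = 1·7 = 7 ≡ 7 (mod 11).
Step 5: correct position 5: c_5 = r_5 − e = 8 − 7 ≡ 1 (mod 11). Hence c = [6, 8, 5, 4, 1].
  Check: interpolating c through the α_i gives m(x) = 2 + 9·x (degree < 2) with m(α_i) = c_i for every i, so c is indeed a codeword.


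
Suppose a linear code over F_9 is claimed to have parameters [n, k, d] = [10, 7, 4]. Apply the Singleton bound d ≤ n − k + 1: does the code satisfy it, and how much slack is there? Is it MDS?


Singleton RHS = n − k + 1 = 4, slack = 0, bound satisfied, MDS.

Singleton bound: d ≤ n − k + 1.
Here n = 10, k = 7, so n − k + 1 = 4.
Given d = 4, check d ≤ 4: YES.
Slack = (n − k + 1) − d = 0.
The code is MDS (slack = 0).
Description: the claimed parameters are [10, 7, 4]_9; such a code would be MDS (meets Singleton bound).


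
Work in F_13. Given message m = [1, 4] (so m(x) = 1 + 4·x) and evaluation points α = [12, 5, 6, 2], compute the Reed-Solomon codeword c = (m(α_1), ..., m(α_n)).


c = [10, 8, 12, 9]

Message polynomial: m(x) = 1 + 4·x (mod 13).
For each evaluation point α_i, compute m(α_i) mod 13:
  α_1 = 12: Horner steps 4 → 10, so m(12) = 10.
  α_2 = 5: Horner steps 4 → 8, so m(5) = 8.
  α_3 = 6: Horner steps 4 → 12, so m(6) = 12.
  α_4 = 2: Horner steps 4 → 9, so m(2) = 9.
Codeword c = [10, 8, 12, 9] ∈ F_13^4.


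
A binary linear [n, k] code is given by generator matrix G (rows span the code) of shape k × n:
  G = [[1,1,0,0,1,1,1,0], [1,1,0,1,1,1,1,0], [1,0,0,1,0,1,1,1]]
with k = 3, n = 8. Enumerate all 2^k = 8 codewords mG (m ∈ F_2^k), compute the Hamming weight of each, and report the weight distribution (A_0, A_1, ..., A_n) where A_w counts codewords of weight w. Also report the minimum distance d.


Weight distribution: A_0 = 1, A_1 = 1, A_3 = 1, A_4 = 2, A_5 = 2, A_6 = 1. Minimum distance d = 1.

Enumerate all 2^3 = 8 messages m ∈ F_2^3.
For each, compute codeword c = mG in F_2^8, then tally its weight.
  m = 000 → c = 00000000, weight = 0.
  m = 100 → c = 11001110, weight = 5.
  m = 010 → c = 11011110, weight = 6.
  m = 110 → c = 00010000, weight = 1.
  m = 001 → c = 10010111, weight = 5.
  m = 101 → c = 01011001, weight = 4.
  m = 011 → c = 01001001, weight = 3.
  m = 111 → c = 10000111, weight = 4.
Tally weights:
  weight 0: 1 codewords.
  weight 1: 1 codewords.
  weight 3: 1 codewords.
  weight 4: 2 codewords.
  weight 5: 2 codewords.
  weight 6: 1 codewords.
Minimum distance d = smallest w > 0 with A_w > 0 = 1.
Sanity: Σ A_w = 8 = 2^3 = 8 ✓.


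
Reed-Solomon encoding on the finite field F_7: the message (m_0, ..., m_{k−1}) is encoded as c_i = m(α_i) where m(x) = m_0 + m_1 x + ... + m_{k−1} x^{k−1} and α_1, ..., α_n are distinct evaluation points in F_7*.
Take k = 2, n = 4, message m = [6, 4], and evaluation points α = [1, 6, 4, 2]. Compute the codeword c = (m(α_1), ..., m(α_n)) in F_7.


c = [3, 2, 1, 0]

Message polynomial: m(x) = 6 + 4·x (mod 7).
For each evaluation point α_i, compute m(α_i) mod 7:
  α_1 = 1: Horner steps 4 → 3, so m(1) = 3.
  α_2 = 6: Horner steps 4 → 2, so m(6) = 2.
  α_3 = 4: Horner steps 4 → 1, so m(4) = 1.
  α_4 = 2: Horner steps 4 → 0, so m(2) = 0.
Codeword c = [3, 2, 1, 0] ∈ F_7^4.


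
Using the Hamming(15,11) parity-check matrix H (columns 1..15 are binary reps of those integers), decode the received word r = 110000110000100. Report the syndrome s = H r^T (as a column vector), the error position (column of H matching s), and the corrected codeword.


s = (0, 0, 0, 1)^T, error position = 1, corrected codeword c = 010000110000100

Compute s = H r^T mod 2 one row at a time:
  s_1 = 1 + 0 + 0 + 0 + 0 + 1 + 0 + 0 = 2 ≡ 0 (mod 2).
  s_2 = 0 + 0 + 0 + 1 + 0 + 1 + 0 + 0 = 2 ≡ 0 (mod 2).
  s_3 = 1 + 0 + 0 + 1 + 0 + 0 + 0 + 0 = 2 ≡ 0 (mod 2).
  s_4 = 1 + 0 + 0 + 1 + 0 + 0 + 1 + 0 = 3 ≡ 1 (mod 2).
s = (0, 0, 0, 1)^T — this equals column 1 of H (binary 0001), so error is at position 1.
Correct: flip bit 1 of r = 110000110000100 to get c = 010000110000100.


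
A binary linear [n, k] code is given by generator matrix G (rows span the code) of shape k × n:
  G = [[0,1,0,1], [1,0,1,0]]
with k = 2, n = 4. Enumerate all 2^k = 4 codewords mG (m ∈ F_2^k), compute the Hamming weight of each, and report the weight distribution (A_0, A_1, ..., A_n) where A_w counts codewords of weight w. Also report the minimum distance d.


Weight distribution: A_0 = 1, A_2 = 2, A_4 = 1. Minimum distance d = 2.

Enumerate all 2^2 = 4 messages m ∈ F_2^2.
For each, compute codeword c = mG in F_2^4, then tally its weight.
  m = 00 → c = 0000, weight = 0.
  m = 10 → c = 0101, weight = 2.
  m = 01 → c = 1010, weight = 2.
  m = 11 → c = 1111, weight = 4.
Tally weights:
  weight 0: 1 codewords.
  weight 2: 2 codewords.
  weight 4: 1 codewords.
Minimum distance d = smallest w > 0 with A_w > 0 = 2.
Sanity: Σ A_w = 4 = 2^2 = 4 ✓.


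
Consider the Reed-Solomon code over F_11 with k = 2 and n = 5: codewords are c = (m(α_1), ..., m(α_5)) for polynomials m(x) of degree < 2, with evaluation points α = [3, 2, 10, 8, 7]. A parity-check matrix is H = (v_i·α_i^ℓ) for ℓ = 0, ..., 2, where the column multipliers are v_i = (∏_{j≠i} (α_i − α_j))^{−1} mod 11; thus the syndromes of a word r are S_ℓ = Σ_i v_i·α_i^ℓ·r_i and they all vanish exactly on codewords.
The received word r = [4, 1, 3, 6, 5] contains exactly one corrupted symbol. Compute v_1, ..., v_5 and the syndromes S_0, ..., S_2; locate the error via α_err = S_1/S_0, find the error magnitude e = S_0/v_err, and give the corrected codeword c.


S = (7, 1, 8), error at position 4, error magnitude e = 9, c = [4, 1, 3, 8, 5].

Step 1: column multipliers v_i = (∏_{j≠i}(α_i − α_j))^{−1} mod 11.
  i = 1 (α = 3): (3−2)(3−10)(3−8)(3−7) = 1·(−7)·(−5)·(−4) = −140 ≡ 3, so v_1 = 3^{−1} = 4 (mod 11).
  i = 2 (α = 2): (2−3)(2−10)(2−8)(2−7) = (−1)·(−8)·(−6)·(−5) = 240 ≡ 9, so v_2 = 9^{−1} = 5 (mod 11).
  i = 3 (α = 10): (10−3)(10−2)(10−8)(10−7) = 7·8·2·3 = 336 ≡ 6, so v_3 = 6^{−1} = 2 (mod 11).
  i = 4 (α = 8): (8−3)(8−2)(8−10)(8−7) = 5·6·(−2)·1 = −60 ≡ 6, so v_4 = 6^{−1} = 2 (mod 11).
  i = 5 (α = 7): (7−3)(7−2)(7−10)(7−8) = 4·5·(−3)·(−1) = 60 ≡ 5, so v_5 = 5^{−1} = 9 (mod 11).
  v = [4, 5, 2, 2, 9].
Step 2: syndromes of r = [4, 1, 3, 6, 5] (all sums mod 11).
  S_0 = Σ v_i r_i = 4·4 + 5·1 + 2·3 + 2·6 + 9·5 = 84 ≡ 7.
  S_1 = Σ v_i α_i r_i = 4·3·4 + 5·2·1 + 2·10·3 + 2·8·6 + 9·7·5 = 529 ≡ 1.
  α_i^2 mod 11 = [9, 4, 1, 9, 5].
  S_2 = Σ v_i α_i^2 r_i = 4·9·4 + 5·4·1 + 2·1·3 + 2·9·6 + 9·5·5 = 503 ≡ 8.
  S = (7, 1, 8) ≠ 0, so r is not a codeword (an error is present).
Step 3: locate the error. For a single error e at position i, S_ℓ = v_i·e·α_i^ℓ, so α_err = S_1/S_0.
  S_0^{−1} = 7^{−1} = 8 (mod 11), so α_err = 1·8 = 8 ≡ 8 = α_4. Error position i = 4.
  Consistency check: S_2/S_1 = 8·1 = 8 ≡ 8 = α_err ✓ (single-error assumption holds).
Step 4: error magnitude e = S_0/v_4 = S_0·∏_{j≠4}(α_4 − α_j) = 7·6 = 42 ≡ 9 (mod 11).
Step 5: correct position 4: c_4 = r_4 − e = 6 − 9 ≡ 8 (mod 11). Hence c = [4, 1, 3, 8, 5].
  Check: interpolating c through the α_i gives m(x) = 6 + 3·x (degree < 2) with m(α_i) = c_i for every i, so c is indeed a codeword.


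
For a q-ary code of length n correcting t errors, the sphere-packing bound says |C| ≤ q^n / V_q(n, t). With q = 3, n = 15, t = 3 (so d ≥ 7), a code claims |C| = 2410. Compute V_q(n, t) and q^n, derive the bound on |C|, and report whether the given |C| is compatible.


V_q(n, t) = 4091, q^n = 14348907, Hamming bound = 3507, |C| = 2410 ≤ bound (satisfied).

Step 1: Compute V_q(n, t) = Σ_{j=0}^3 C(n, j) (q−1)^j.
  j = 0: C(15,0)·(2)^0 = 1·1 = 1.
  j = 1: C(15,1)·(2)^1 = 15·2 = 30.
  j = 2: C(15,2)·(2)^2 = 105·4 = 420.
  j = 3: C(15,3)·(2)^3 = 455·8 = 3640.
  V_q(n, t) = 1 + 30 + 420 + 3640 = 4091.
Step 2: q^n = 3^15 = 14348907.
Step 3: Hamming bound ⌊q^n / V_q(n,t)⌋ = ⌊14348907/4091⌋ = 3507.
Step 4: Compare |C| = 2410 to 3507: satisfied.
The claimed |C| lies below the Hamming bound.


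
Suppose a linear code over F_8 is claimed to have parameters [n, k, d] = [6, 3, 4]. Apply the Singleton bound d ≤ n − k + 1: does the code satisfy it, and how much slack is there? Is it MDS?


Singleton RHS = n − k + 1 = 4, slack = 0, bound satisfied, MDS.

Singleton bound: d ≤ n − k + 1.
Here n = 6, k = 3, so n − k + 1 = 4.
Given d = 4, check d ≤ 4: YES.
Slack = (n − k + 1) − d = 0.
The code is MDS (slack = 0).
Description: the claimed parameters are [6, 3, 4]_8; such a code would be MDS (meets Singleton bound).


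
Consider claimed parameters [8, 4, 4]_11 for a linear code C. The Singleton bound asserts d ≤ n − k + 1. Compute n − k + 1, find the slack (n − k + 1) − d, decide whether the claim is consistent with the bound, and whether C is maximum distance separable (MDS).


Singleton RHS = n − k + 1 = 5, slack = 1, bound satisfied, not MDS.

Singleton bound: d ≤ n − k + 1.
Here n = 8, k = 4, so n − k + 1 = 5.
Given d = 4, check d ≤ 5: YES.
Slack = (n − k + 1) − d = 1.
The code is NOT MDS (slack = 1 > 0).
Description: the claimed parameters are [8, 4, 4]_11; such a code would be non-MDS.


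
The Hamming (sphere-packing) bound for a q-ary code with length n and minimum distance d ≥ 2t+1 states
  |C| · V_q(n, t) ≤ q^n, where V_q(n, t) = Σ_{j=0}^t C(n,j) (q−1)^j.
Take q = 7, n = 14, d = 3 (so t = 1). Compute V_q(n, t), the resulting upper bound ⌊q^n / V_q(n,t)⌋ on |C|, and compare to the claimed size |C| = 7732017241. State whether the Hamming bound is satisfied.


V_q(n, t) = 85, q^n = 678223072849, Hamming bound = 7979094974, |C| = 7732017241 ≤ bound (satisfied).

Step 1: Compute V_q(n, t) = Σ_{j=0}^1 C(n, j) (q−1)^j.
  j = 0: C(14,0)·(6)^0 = 1·1 = 1.
  j = 1: C(14,1)·(6)^1 = 14·6 = 84.
  V_q(n, t) = 1 + 84 = 85.
Step 2: q^n = 7^14 = 678223072849.
Step 3: Hamming bound ⌊q^n / V_q(n,t)⌋ = ⌊678223072849/85⌋ = 7979094974.
Step 4: Compare |C| = 7732017241 to 7979094974: satisfied.
The claimed |C| lies below the Hamming bound.


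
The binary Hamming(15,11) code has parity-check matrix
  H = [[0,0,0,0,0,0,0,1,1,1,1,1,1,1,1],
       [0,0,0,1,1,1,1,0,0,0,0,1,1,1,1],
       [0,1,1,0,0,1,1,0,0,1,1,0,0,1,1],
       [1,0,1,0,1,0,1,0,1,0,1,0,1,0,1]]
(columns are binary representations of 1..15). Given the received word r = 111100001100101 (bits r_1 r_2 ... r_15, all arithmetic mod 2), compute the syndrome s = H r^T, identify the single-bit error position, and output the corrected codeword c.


s = (0, 1, 0, 1)^T, error position = 5, corrected codeword c = 111110001100101

Compute s = H r^T mod 2 one row at a time:
  s_1 = 0 + 1 + 1 + 0 + 0 + 1 + 0 + 1 = 4 ≡ 0 (mod 2).
  s_2 = 1 + 0 + 0 + 0 + 0 + 1 + 0 + 1 = 3 ≡ 1 (mod 2).
  s_3 = 1 + 1 + 0 + 0 + 1 + 0 + 0 + 1 = 4 ≡ 0 (mod 2).
  s_4 = 1 + 1 + 0 + 0 + 1 + 0 + 1 + 1 = 5 ≡ 1 (mod 2).
s = (0, 1, 0, 1)^T — this equals column 5 of H (binary 0101), so error is at position 5.
Correct: flip bit 5 of r = 111100001100101 to get c = 111110001100101.


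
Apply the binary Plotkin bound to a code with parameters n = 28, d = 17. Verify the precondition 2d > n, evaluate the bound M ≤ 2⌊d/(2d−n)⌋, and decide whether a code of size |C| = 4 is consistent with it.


Plotkin bound M ≤ 4; given |C| = 4 ≤ bound (satisfied).

Check applicability: 2d = 34, n = 28.
2d − n = 6 > 0, so Plotkin applies.
Compute d/(2d−n) = 17/6 ≈ 2.8333.
⌊d/(2d−n)⌋ = 2.
Plotkin bound: M ≤ 2·2 = 4.
Given |C| = 4, check: satisfied.
This |C| is at the Plotkin bound.


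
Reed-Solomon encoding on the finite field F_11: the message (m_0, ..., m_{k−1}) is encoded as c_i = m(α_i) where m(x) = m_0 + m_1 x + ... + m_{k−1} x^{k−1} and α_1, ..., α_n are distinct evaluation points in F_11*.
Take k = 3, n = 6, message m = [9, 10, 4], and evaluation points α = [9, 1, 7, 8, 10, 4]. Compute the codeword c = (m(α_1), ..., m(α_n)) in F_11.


c = [5, 1, 0, 4, 3, 3]

Message polynomial: m(x) = 9 + 10·x + 4·x^2 (mod 11).
For each evaluation point α_i, compute m(α_i) mod 11:
  α_1 = 9: Horner steps 4 → 2 → 5, so m(9) = 5.
  α_2 = 1: Horner steps 4 → 3 → 1, so m(1) = 1.
  α_3 = 7: Horner steps 4 → 5 → 0, so m(7) = 0.
  α_4 = 8: Horner steps 4 → 9 → 4, so m(8) = 4.
  α_5 = 10: Horner steps 4 → 6 → 3, so m(10) = 3.
  α_6 = 4: Horner steps 4 → 4 → 3, so m(4) = 3.
Codeword c = [5, 1, 0, 4, 3, 3] ∈ F_11^6.


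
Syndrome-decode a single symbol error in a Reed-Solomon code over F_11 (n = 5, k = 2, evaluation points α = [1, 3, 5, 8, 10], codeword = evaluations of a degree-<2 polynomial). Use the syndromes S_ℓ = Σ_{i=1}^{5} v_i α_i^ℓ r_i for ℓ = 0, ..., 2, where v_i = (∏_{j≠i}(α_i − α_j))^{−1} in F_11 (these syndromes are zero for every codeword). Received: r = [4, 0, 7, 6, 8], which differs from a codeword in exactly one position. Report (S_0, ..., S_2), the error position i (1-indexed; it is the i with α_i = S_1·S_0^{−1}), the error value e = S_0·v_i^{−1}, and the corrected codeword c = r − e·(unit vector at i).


S = (6, 4, 10), error at position 4, error magnitude e = 5, c = [4, 0, 7, 1, 8].

Step 1: column multipliers v_i = (∏_{j≠i}(α_i − α_j))^{−1} mod 11.
  i = 1 (α = 1): (1−3)(1−5)(1−8)(1−10) = (−2)·(−4)·(−7)·(−9) = 504 ≡ 9, so v_1 = 9^{−1} = 5 (mod 11).
  i = 2 (α = 3): (3−1)(3−5)(3−8)(3−10) = 2·(−2)·(−5)·(−7) = −140 ≡ 3, so v_2 = 3^{−1} = 4 (mod 11).
  i = 3 (α = 5): (5−1)(5−3)(5−8)(5−10) = 4·2·(−3)·(−5) = 120 ≡ 10, so v_3 = 10^{−1} = 10 (mod 11).
  i = 4 (α = 8): (8−1)(8−3)(8−5)(8−10) = 7·5·3·(−2) = −210 ≡ 10, so v_4 = 10^{−1} = 10 (mod 11).
  i = 5 (α = 10): (10−1)(10−3)(10−5)(10−8) = 9·7·5·2 = 630 ≡ 3, so v_5 = 3^{−1} = 4 (mod 11).
  v = [5, 4, 10, 10, 4].
Step 2: syndromes of r = [4, 0, 7, 6, 8] (all sums mod 11).
  S_0 = Σ v_i r_i = 5·4 + 4·0 + 10·7 + 10·6 + 4·8 = 182 ≡ 6.
  S_1 = Σ v_i α_i r_i = 5·1·4 + 4·3·0 + 10·5·7 + 10·8·6 + 4·10·8 = 1170 ≡ 4.
  α_i^2 mod 11 = [1, 9, 3, 9, 1].
  S_2 = Σ v_i α_i^2 r_i = 5·1·4 + 4·9·0 + 10·3·7 + 10·9·6 + 4·1·8 = 802 ≡ 10.
  S = (6, 4, 10) ≠ 0, so r is not a codeword (an error is present).
Step 3: locate the error. For a single error e at position i, S_ℓ = v_i·e·α_i^ℓ, so α_err = S_1/S_0.
  S_0^{−1} = 6^{−1} = 2 (mod 11), so α_err = 4·2 = 8 ≡ 8 = α_4. Error position i = 4.
  Consistency check: S_2/S_1 = 10·3 = 30 ≡ 8 = α_err ✓ (single-error assumption holds).
Step 4: error magnitude e = S_0/v_4 = S_0·∏_{j≠4}(α_4 − α_j) = 6·10 = 60 ≡ 5 (mod 11).
Step 5: correct position 4: c_4 = r_4 − e = 6 − 5 ≡ 1 (mod 11). Hence c = [4, 0, 7, 1, 8].
  Check: interpolating c through the α_i gives m(x) = 6 + 9·x (degree < 2) with m(α_i) = c_i for every i, so c is indeed a codeword.


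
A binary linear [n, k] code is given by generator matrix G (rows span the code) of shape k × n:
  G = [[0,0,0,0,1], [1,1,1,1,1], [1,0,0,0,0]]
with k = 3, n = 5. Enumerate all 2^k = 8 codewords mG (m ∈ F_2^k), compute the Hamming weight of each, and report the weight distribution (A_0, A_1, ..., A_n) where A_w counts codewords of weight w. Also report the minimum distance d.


Weight distribution: A_0 = 1, A_1 = 2, A_2 = 1, A_3 = 1, A_4 = 2, A_5 = 1. Minimum distance d = 1.

Enumerate all 2^3 = 8 messages m ∈ F_2^3.
For each, compute codeword c = mG in F_2^5, then tally its weight.
  m = 000 → c = 00000, weight = 0.
  m = 100 → c = 00001, weight = 1.
  m = 010 → c = 11111, weight = 5.
  m = 110 → c = 11110, weight = 4.
  m = 001 → c = 10000, weight = 1.
  m = 101 → c = 10001, weight = 2.
  m = 011 → c = 01111, weight = 4.
  m = 111 → c = 01110, weight = 3.
Tally weights:
  weight 0: 1 codewords.
  weight 1: 2 codewords.
  weight 2: 1 codewords.
  weight 3: 1 codewords.
  weight 4: 2 codewords.
  weight 5: 1 codewords.
Minimum distance d = smallest w > 0 with A_w > 0 = 1.
Sanity: Σ A_w = 8 = 2^3 = 8 ✓.


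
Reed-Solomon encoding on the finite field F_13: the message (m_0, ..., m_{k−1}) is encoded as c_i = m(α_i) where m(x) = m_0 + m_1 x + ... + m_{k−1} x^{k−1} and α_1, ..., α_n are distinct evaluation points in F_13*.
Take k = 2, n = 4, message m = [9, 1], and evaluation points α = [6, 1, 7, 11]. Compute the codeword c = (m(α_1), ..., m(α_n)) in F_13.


c = [2, 10, 3, 7]

Message polynomial: m(x) = 9 + 1·x (mod 13).
For each evaluation point α_i, compute m(α_i) mod 13:
  α_1 = 6: Horner steps 1 → 2, so m(6) = 2.
  α_2 = 1: Horner steps 1 → 10, so m(1) = 10.
  α_3 = 7: Horner steps 1 → 3, so m(7) = 3.
  α_4 = 11: Horner steps 1 → 7, so m(11) = 7.
Codeword c = [2, 10, 3, 7] ∈ F_13^4.


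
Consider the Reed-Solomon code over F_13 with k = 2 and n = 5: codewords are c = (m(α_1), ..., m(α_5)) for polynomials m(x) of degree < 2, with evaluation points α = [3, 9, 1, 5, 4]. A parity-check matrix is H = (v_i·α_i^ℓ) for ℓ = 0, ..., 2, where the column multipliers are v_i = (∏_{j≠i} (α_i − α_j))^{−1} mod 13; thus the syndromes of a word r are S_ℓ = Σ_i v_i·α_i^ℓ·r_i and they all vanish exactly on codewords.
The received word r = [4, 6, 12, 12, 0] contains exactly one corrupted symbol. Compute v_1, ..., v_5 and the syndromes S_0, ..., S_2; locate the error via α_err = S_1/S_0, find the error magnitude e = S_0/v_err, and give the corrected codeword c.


S = (6, 4, 7), error at position 4, error magnitude e = 3, c = [4, 6, 12, 9, 0].

Step 1: column multipliers v_i = (∏_{j≠i}(α_i − α_j))^{−1} mod 13.
  i = 1 (α = 3): (3−9)(3−1)(3−5)(3−4) = (−6)·2·(−2)·(−1) = −24 ≡ 2, so v_1 = 2^{−1} = 7 (mod 13).
  i = 2 (α = 9): (9−3)(9−1)(9−5)(9−4) = 6·8·4·5 = 960 ≡ 11, so v_2 = 11^{−1} = 6 (mod 13).
  i = 3 (α = 1): (1−3)(1−9)(1−5)(1−4) = (−2)·(−8)·(−4)·(−3) = 192 ≡ 10, so v_3 = 10^{−1} = 4 (mod 13).
  i = 4 (α = 5): (5−3)(5−9)(5−1)(5−4) = 2·(−4)·4·1 = −32 ≡ 7, so v_4 = 7^{−1} = 2 (mod 13).
  i = 5 (α = 4): (4−3)(4−9)(4−1)(4−5) = 1·(−5)·3·(−1) = 15 ≡ 2, so v_5 = 2^{−1} = 7 (mod 13).
  v = [7, 6, 4, 2, 7].
Step 2: syndromes of r = [4, 6, 12, 12, 0] (all sums mod 13).
  S_0 = Σ v_i r_i = 7·4 + 6·6 + 4·12 + 2·12 + 7·0 = 136 ≡ 6.
  S_1 = Σ v_i α_i r_i = 7·3·4 + 6·9·6 + 4·1·12 + 2·5·12 + 7·4·0 = 576 ≡ 4.
  α_i^2 mod 13 = [9, 3, 1, 12, 3].
  S_2 = Σ v_i α_i^2 r_i = 7·9·4 + 6·3·6 + 4·1·12 + 2·12·12 + 7·3·0 = 696 ≡ 7.
  S = (6, 4, 7) ≠ 0, so r is not a codeword (an error is present).
Step 3: locate the error. For a single error e at position i, S_ℓ = v_i·e·α_i^ℓ, so α_err = S_1/S_0.
  S_0^{−1} = 6^{−1} = 11 (mod 13), so α_err = 4·11 = 44 ≡ 5 = α_4. Error position i = 4.
  Consistency check: S_2/S_1 = 7·10 = 70 ≡ 5 = α_err ✓ (single-error assumption holds).
Step 4: error magnitude e = S_0/v_4 = S_0·∏_{j≠4}(α_4 − α_j) = 6·7 = 42 ≡ 3 (mod 13).
Step 5: correct position 4: c_4 = r_4 − e = 12 − 3 ≡ 9 (mod 13). Hence c = [4, 6, 12, 9, 0].
  Check: interpolating c through the α_i gives m(x) = 3 + 9·x (degree < 2) with m(α_i) = c_i for every i, so c is indeed a codeword.


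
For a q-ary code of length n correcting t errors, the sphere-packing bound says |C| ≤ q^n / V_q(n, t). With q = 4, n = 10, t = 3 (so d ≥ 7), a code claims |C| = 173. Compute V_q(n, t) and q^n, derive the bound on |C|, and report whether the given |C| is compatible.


V_q(n, t) = 3676, q^n = 1048576, Hamming bound = 285, |C| = 173 ≤ bound (satisfied).

Step 1: Compute V_q(n, t) = Σ_{j=0}^3 C(n, j) (q−1)^j.
  j = 0: C(10,0)·(3)^0 = 1·1 = 1.
  j = 1: C(10,1)·(3)^1 = 10·3 = 30.
  j = 2: C(10,2)·(3)^2 = 45·9 = 405.
  j = 3: C(10,3)·(3)^3 = 120·27 = 3240.
  V_q(n, t) = 1 + 30 + 405 + 3240 = 3676.
Step 2: q^n = 4^10 = 1048576.
Step 3: Hamming bound ⌊q^n / V_q(n,t)⌋ = ⌊1048576/3676⌋ = 285.
Step 4: Compare |C| = 173 to 285: satisfied.
The claimed |C| lies below the Hamming bound.


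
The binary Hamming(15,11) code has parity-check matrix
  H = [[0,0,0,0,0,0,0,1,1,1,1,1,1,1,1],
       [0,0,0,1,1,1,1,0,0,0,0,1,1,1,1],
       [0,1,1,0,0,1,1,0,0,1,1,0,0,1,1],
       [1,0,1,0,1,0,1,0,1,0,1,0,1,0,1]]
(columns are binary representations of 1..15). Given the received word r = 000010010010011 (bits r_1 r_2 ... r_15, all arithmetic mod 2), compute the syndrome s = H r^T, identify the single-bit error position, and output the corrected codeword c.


s = (0, 1, 1, 1)^T, error position = 7, corrected codeword c = 000010110010011

Compute s = H r^T mod 2 one row at a time:
  s_1 = 1 + 0 + 0 + 1 + 0 + 0 + 1 + 1 = 4 ≡ 0 (mod 2).
  s_2 = 0 + 1 + 0 + 0 + 0 + 0 + 1 + 1 = 3 ≡ 1 (mod 2).
  s_3 = 0 + 0 + 0 + 0 + 0 + 1 + 1 + 1 = 3 ≡ 1 (mod 2).
  s_4 = 0 + 0 + 1 + 0 + 0 + 1 + 0 + 1 = 3 ≡ 1 (mod 2).
s = (0, 1, 1, 1)^T — this equals column 7 of H (binary 0111), so error is at position 7.
Correct: flip bit 7 of r = 000010010010011 to get c = 000010110010011.


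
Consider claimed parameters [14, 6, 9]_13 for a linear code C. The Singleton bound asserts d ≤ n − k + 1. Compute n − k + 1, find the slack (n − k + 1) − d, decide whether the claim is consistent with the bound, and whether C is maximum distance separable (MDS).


Singleton RHS = n − k + 1 = 9, slack = 0, bound satisfied, MDS.

Singleton bound: d ≤ n − k + 1.
Here n = 14, k = 6, so n − k + 1 = 9.
Given d = 9, check d ≤ 9: YES.
Slack = (n − k + 1) − d = 0.
The code is MDS (slack = 0).
Description: the claimed parameters are [14, 6, 9]_13; such a code would be MDS (meets Singleton bound).
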